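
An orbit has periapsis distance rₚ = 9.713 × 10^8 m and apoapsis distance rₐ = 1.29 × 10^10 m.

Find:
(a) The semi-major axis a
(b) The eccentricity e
rₚ = 9.713 × 10^8 m
rₐ = 1.29 × 10^10 m
(a) a = (rₚ + rₐ)/2 = 6.93565 × 10^9 m ≈ 6.936 × 10^9 m
(b) e = (rₐ − rₚ)/(rₐ + rₚ) = (1.19287 × 10^10) / (1.38713 × 10^10) = 0.859955

Final answer:
(a) a = 6.936 × 10^9 m
(b) e = 0.86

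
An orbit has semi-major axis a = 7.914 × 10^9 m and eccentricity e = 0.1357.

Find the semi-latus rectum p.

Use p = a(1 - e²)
a = 7.914 × 10^9 m
e = 0.1357,  e² = 0.0184145,  1 − e² = 0.981586
p = a(1 − e²) = 7.914 × 10^9 m × 0.981586 = 7.76827 × 10^9 m ≈ 7.768 × 10^9 m

Final answer: p = 7.768 × 10^9 m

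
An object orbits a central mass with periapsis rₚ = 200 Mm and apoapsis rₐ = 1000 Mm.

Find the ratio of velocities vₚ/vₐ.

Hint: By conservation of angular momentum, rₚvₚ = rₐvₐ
rₚ = 200 Mm = 2 × 10^8 m
rₐ = 1000 Mm = 1 × 10^9 m
rₚvₚ = rₐvₐ  ⇒  vₚ/vₐ = rₐ/rₚ
vₚ/vₐ = (1 × 10^9) / (2 × 10^8) = 5

Final answer: vₚ/vₐ = 5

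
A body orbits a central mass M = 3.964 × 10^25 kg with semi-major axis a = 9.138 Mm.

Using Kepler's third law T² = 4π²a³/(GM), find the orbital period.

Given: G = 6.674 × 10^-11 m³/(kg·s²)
M = 3.964 × 10^25 kg
GM = G × M = 6.674 × 10^-11 × 3.964 × 10^25 = 2.64557 × 10^15 m³/s²
a = 9.138 Mm = 9.138 × 10^6 m
a³ = 7.63051 × 10^20 m³
T = 2π √(a³/GM) = 2π √((7.63051 × 10^20) / (2.64557 × 10^15)) = 2π × 537.053 s
T = 3374.4 s ≈ 56.24 minutes

Final answer: 56.24 minutes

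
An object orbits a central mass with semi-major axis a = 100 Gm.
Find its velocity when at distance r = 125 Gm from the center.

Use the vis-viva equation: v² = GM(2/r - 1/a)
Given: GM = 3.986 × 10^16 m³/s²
a = 100 Gm = 1 × 10^11 m
r = 125 Gm = 1.25 × 10^11 m
GM = 3.986 × 10^16 m³/s²
2/r − 1/a = 1.6 × 10^-11 − 1 × 10^-11 = 6 × 10^-12 m⁻¹
v² = GM (2/r − 1/a) = 239160 m²/s²
v = 489.04 m/s ≈ 489 m/s

Final answer: 489 m/s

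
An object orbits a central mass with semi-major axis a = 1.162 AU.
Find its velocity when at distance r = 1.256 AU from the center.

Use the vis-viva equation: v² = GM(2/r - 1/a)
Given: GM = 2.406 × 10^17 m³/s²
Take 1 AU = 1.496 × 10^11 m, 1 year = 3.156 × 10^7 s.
a = 1.162 AU = 1.73835 × 10^11 m
r = 1.256 AU = 1.87898 × 10^11 m
GM = 2.406 × 10^17 m³/s²
2/r − 1/a = 1.06441 × 10^-11 − 5.75257 × 10^-12 = 4.89152 × 10^-12 m⁻¹
v² = GM (2/r − 1/a) = 1.1769 × 10^6 m²/s²
v = 1084.85 m/s ≈ 0.2289 AU/year

Final answer: 0.2289 AU/year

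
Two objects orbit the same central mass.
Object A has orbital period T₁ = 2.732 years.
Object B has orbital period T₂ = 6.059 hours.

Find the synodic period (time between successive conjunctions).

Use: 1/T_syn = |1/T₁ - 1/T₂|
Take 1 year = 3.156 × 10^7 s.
T₁ = 2.732 years = 8.62219 × 10^7 s
T₂ = 6.059 hours = 21812.4 s
1/T₁ = 1.1598 × 10^-8 s⁻¹
1/T₂ = 4.58455 × 10^-5 s⁻¹
|1/T₁ − 1/T₂| = 4.58339 × 10^-5 s⁻¹
T_syn = 1 / |1/T₁ − 1/T₂| = 21817.9 s ≈ 6.061 hours

Final answer: T_syn = 6.061 hours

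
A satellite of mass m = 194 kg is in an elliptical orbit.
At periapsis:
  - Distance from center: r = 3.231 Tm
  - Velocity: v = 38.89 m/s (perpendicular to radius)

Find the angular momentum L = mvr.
r = 3.231 Tm = 3.231 × 10^12 m
v = 38.89 m/s
vr = 38.89 × 3.231 × 10^12 = 1.25654 × 10^14 m²/s
L = m × vr = 194 × 1.25654 × 10^14 = 2.43768 × 10^16 kg·m²/s ≈ 2.438 × 10^16 kg·m²/s

Final answer: L = 2.438 × 10^16 kg·m²/s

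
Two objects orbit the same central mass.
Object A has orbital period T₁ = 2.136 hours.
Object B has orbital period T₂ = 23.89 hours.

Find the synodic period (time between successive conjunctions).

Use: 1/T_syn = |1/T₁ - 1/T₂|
T₁ = 2.136 hours = 7689.6 s
T₂ = 23.89 hours = 86004 s
1/T₁ = 0.000130046 s⁻¹
1/T₂ = 1.16274 × 10^-5 s⁻¹
|1/T₁ − 1/T₂| = 0.000118418 s⁻¹
T_syn = 1 / |1/T₁ − 1/T₂| = 8444.63 s ≈ 2.346 hours

Final answer: T_syn = 2.346 hours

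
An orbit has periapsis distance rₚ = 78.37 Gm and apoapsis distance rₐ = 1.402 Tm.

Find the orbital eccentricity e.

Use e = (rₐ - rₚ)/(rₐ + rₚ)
rₚ = 78.37 Gm = 7.837 × 10^10 m
rₐ = 1.402 Tm = 1.402 × 10^12 m
rₐ − rₚ = 1.32363 × 10^12 m
rₐ + rₚ = 1.48037 × 10^12 m
e = (rₐ − rₚ)/(rₐ + rₚ) = 0.894121

Final answer: e = 0.8941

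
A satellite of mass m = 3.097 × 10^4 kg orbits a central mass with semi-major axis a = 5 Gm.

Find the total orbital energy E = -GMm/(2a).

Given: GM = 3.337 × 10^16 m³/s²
a = 5 Gm = 5 × 10^9 m
GM = 3.337 × 10^16 m³/s²
2a = 1 × 10^10 m
GMm = 3.337 × 10^16 × 30970 = 1.03347 × 10^21 m³·kg/s²
E = −GMm/(2a) = -1.03347 × 10^11 J ≈ -103.3 GJ

Final answer: -103.3 GJ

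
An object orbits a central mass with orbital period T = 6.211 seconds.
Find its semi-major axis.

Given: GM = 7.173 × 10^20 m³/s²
T = 6.211 seconds
GM = 7.173 × 10^20 m³/s²
Kepler's third law: a³ = GM T² / (4π²)
T² = 38.5765 s²
a³ = (7.173 × 10^20) × 38.5765 / (4π²) = 7.00913 × 10^20 m³
a = (a³)^(1/3) = 8.8829 × 10^6 m ≈ 8.883 Mm

Final answer: 8.883 Mm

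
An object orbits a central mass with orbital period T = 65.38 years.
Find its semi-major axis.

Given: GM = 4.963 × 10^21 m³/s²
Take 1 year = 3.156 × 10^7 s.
T = 65.38 years = 2.06339 × 10^9 s
GM = 4.963 × 10^21 m³/s²
Kepler's third law: a³ = GM T² / (4π²)
T² = 4.25759 × 10^18 s²
a³ = (4.963 × 10^21) × (4.25759 × 10^18) / (4π²) = 5.3524 × 10^38 m³
a = (a³)^(1/3) = 8.11925 × 10^12 m ≈ 8.119 Tm

Final answer: 8.119 Tm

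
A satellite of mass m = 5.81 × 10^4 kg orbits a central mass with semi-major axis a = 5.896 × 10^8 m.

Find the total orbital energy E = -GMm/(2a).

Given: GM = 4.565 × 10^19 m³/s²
a = 5.896 × 10^8 m
GM = 4.565 × 10^19 m³/s²
2a = 1.1792 × 10^9 m
GMm = 4.565 × 10^19 × 58100 = 2.65226 × 10^24 m³·kg/s²
E = −GMm/(2a) = -2.24921 × 10^15 J ≈ -2.249 PJ

Final answer: -2.249 PJ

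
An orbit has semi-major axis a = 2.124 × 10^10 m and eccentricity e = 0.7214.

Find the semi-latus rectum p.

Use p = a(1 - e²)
a = 2.124 × 10^10 m
e = 0.7214,  e² = 0.520418,  1 − e² = 0.479582
p = a(1 − e²) = 2.124 × 10^10 m × 0.479582 = 1.01863 × 10^10 m ≈ 1.019 × 10^10 m

Final answer: p = 1.019 × 10^10 m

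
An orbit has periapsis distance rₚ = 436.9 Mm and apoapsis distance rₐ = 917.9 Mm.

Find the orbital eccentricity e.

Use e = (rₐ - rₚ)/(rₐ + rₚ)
rₚ = 436.9 Mm = 4.369 × 10^8 m
rₐ = 917.9 Mm = 9.179 × 10^8 m
rₐ − rₚ = 4.81 × 10^8 m
rₐ + rₚ = 1.3548 × 10^9 m
e = (rₐ − rₚ)/(rₐ + rₚ) = 0.355034

Final answer: e = 0.355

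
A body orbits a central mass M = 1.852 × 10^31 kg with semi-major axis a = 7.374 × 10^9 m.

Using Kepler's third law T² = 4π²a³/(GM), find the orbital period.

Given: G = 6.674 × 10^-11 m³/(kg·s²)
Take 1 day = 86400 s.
M = 1.852 × 10^31 kg
GM = G × M = 6.674 × 10^-11 × 1.852 × 10^31 = 1.23602 × 10^21 m³/s²
a = 7.374 × 10^9 m
a³ = 4.00968 × 10^29 m³
T = 2π √(a³/GM) = 2π √((4.00968 × 10^29) / (1.23602 × 10^21)) = 2π × 18011.1 s
T = 113167 s ≈ 1.31 days

Final answer: 1.31 days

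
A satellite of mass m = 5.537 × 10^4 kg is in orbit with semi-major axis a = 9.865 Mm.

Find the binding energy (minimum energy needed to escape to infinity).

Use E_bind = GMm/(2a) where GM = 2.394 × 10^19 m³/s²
a = 9.865 Mm = 9.865 × 10^6 m
GM = 2.394 × 10^19 m³/s²
m = 5.537 × 10^4 kg
GMm = 2.394 × 10^19 × 55370 = 1.32556 × 10^24 m³·kg/s²
2a = 1.973 × 10^7 m
E_bind = GMm/(2a) = 6.71849 × 10^16 J ≈ 67.18 PJ

Final answer: 67.18 PJ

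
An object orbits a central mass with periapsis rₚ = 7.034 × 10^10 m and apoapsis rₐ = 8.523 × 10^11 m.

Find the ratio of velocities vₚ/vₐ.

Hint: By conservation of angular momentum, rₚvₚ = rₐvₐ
rₚ = 7.034 × 10^10 m
rₐ = 8.523 × 10^11 m
rₚvₚ = rₐvₐ  ⇒  vₚ/vₐ = rₐ/rₚ
vₚ/vₐ = (8.523 × 10^11) / (7.034 × 10^10) = 12.1169

Final answer: vₚ/vₐ = 12.12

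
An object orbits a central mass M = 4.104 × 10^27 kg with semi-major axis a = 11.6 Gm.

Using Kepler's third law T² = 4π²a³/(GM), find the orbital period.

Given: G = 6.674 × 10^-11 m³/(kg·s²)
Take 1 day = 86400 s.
M = 4.104 × 10^27 kg
GM = G × M = 6.674 × 10^-11 × 4.104 × 10^27 = 2.73901 × 10^17 m³/s²
a = 11.6 Gm = 1.16 × 10^10 m
a³ = 1.5609 × 10^30 m³
T = 2π √(a³/GM) = 2π √((1.5609 × 10^30) / (2.73901 × 10^17)) = 2π × 2.38721 × 10^6 s
T = 1.49993 × 10^7 s ≈ 173.6 days

Final answer: 173.6 days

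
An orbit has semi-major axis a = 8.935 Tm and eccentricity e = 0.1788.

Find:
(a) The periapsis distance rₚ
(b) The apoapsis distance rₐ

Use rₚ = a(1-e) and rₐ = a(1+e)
a = 8.935 Tm = 8.935 × 10^12 m
e = 0.1788:  1 − e = 0.8212,  1 + e = 1.1788
(a) rₚ = a(1 − e) = 8.935 × 10^12 m × 0.8212 = 7.33742 × 10^12 m ≈ 7.337 Tm
(b) rₐ = a(1 + e) = 8.935 × 10^12 m × 1.1788 = 1.05326 × 10^13 m ≈ 10.53 Tm

Final answer:
(a) rₚ = 7.337 Tm
(b) rₐ = 10.53 Tm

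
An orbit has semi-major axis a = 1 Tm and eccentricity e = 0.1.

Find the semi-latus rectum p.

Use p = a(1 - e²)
a = 1 Tm = 1 × 10^12 m
e = 0.1,  e² = 0.01,  1 − e² = 0.99
p = a(1 − e²) = 1 × 10^12 m × 0.99 = 9.9 × 10^11 m ≈ 990 Gm

Final answer: p = 990 Gm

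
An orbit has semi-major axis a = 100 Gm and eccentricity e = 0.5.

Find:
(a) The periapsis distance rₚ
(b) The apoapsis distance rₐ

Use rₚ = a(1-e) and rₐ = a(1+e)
a = 100 Gm = 1 × 10^11 m
e = 0.5:  1 − e = 0.5,  1 + e = 1.5
(a) rₚ = a(1 − e) = 1 × 10^11 m × 0.5 = 5 × 10^10 m ≈ 50 Gm
(b) rₐ = a(1 + e) = 1 × 10^11 m × 1.5 = 1.5 × 10^11 m ≈ 150 Gm

Final answer:
(a) rₚ = 50 Gm
(b) rₐ = 150 Gm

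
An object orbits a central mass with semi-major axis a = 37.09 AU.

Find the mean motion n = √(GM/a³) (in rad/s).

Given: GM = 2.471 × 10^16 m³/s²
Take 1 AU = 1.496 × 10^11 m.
a = 37.09 AU = 5.54866 × 10^12 m
GM = 2.471 × 10^16 m³/s²
a³ = 1.7083 × 10^38 m³
GM/a³ = (2.471 × 10^16) / (1.7083 × 10^38) = 1.44646 × 10^-22 s⁻²
n = √(GM/a³) = 1.20269 × 10^-11 rad/s ≈ 1.203 × 10^-11 rad/s

Final answer: n = 1.203 × 10^-11 rad/s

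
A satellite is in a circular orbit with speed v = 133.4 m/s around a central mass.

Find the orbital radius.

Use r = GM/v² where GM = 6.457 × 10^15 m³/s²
v = 133.4 m/s
GM = 6.457 × 10^15 m³/s²
v² = 17795.6 m²/s²
r = GM/v² = (6.457 × 10^15) / 17795.6 = 3.62843 × 10^11 m ≈ 362.8 Gm

Final answer: 362.8 Gm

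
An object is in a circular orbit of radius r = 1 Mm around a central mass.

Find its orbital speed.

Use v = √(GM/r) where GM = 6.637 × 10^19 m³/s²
r = 1 Mm = 1 × 10^6 m
GM = 6.637 × 10^19 m³/s²
GM/r = (6.637 × 10^19) / (1 × 10^6) = 6.637 × 10^13 m²/s²
v = √(GM/r) = 8.14678 × 10^6 m/s ≈ 8147 km/s

Final answer: 8147 km/s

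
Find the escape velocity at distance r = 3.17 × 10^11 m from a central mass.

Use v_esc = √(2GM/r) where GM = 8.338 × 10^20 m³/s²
r = 3.17 × 10^11 m
GM = 8.338 × 10^20 m³/s²
2GM/r = 2 × (8.338 × 10^20) / (3.17 × 10^11) = 5.26057 × 10^9 m²/s²
v_esc = √(2GM/r) = 72529.8 m/s ≈ 72.53 km/s

Final answer: 72.53 km/s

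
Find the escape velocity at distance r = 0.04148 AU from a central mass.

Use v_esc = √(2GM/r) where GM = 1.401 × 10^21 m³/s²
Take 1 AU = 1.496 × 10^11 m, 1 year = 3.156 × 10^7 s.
r = 0.04148 AU = 6.20541 × 10^9 m
GM = 1.401 × 10^21 m³/s²
2GM/r = 2 × (1.401 × 10^21) / (6.20541 × 10^9) = 4.51542 × 10^11 m²/s²
v_esc = √(2GM/r) = 671968 m/s ≈ 141.8 AU/year

Final answer: 141.8 AU/year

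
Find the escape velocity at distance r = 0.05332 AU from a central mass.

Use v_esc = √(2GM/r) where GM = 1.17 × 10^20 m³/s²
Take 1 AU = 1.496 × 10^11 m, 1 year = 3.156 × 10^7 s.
r = 0.05332 AU = 7.97667 × 10^9 m
GM = 1.17 × 10^20 m³/s²
2GM/r = 2 × (1.17 × 10^20) / (7.97667 × 10^9) = 2.93355 × 10^10 m²/s²
v_esc = √(2GM/r) = 171276 m/s ≈ 36.13 AU/year

Final answer: 36.13 AU/year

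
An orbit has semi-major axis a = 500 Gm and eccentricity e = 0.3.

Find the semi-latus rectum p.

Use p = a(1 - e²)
a = 500 Gm = 5 × 10^11 m
e = 0.3,  e² = 0.09,  1 − e² = 0.91
p = a(1 − e²) = 5 × 10^11 m × 0.91 = 4.55 × 10^11 m ≈ 455 Gm

Final answer: p = 455 Gm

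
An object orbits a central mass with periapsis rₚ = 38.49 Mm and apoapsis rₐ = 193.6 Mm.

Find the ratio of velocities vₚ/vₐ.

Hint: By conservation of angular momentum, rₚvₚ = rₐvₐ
rₚ = 38.49 Mm = 3.849 × 10^7 m
rₐ = 193.6 Mm = 1.936 × 10^8 m
rₚvₚ = rₐvₐ  ⇒  vₚ/vₐ = rₐ/rₚ
vₚ/vₐ = (1.936 × 10^8) / (3.849 × 10^7) = 5.02988

Final answer: vₚ/vₐ = 5.03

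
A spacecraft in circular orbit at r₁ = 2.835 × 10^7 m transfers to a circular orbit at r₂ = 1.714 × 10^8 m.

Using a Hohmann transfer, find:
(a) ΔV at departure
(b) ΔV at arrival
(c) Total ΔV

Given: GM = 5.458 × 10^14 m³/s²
r₁ = 2.835 × 10^7 m
r₂ = 1.714 × 10^8 m
GM = 5.458 × 10^14 m³/s²
Transfer ellipse: a_t = (r₁ + r₂)/2 = 9.9875 × 10^7 m
Circular speed at r₁: v₁ = √(GM/r₁) = 4387.73 m/s
Transfer speed at r₁ (periapsis): v₁ₜ = √(GM(2/r₁ − 1/a_t)) = 5748.01 m/s
(a) ΔV₁ = v₁ₜ − v₁ = 1360.27 m/s ≈ 1.36 km/s
Circular speed at r₂: v₂ = √(GM/r₂) = 1784.48 m/s
Transfer speed at r₂ (apoapsis): v₂ₜ = √(GM(2/r₂ − 1/a_t)) = 950.735 m/s
(b) ΔV₂ = v₂ − v₂ₜ = 833.744 m/s ≈ 833.7 m/s
(c) ΔV_total = ΔV₁ + ΔV₂ = 2194.02 m/s ≈ 2.194 km/s

Final answer:
(a) ΔV₁ = 1.36 km/s
(b) ΔV₂ = 833.7 m/s
(c) ΔV_total = 2.194 km/s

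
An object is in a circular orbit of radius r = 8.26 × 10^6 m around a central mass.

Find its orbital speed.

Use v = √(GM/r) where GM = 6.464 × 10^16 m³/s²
r = 8.26 × 10^6 m
GM = 6.464 × 10^16 m³/s²
GM/r = (6.464 × 10^16) / (8.26 × 10^6) = 7.82567 × 10^9 m²/s²
v = √(GM/r) = 88462.8 m/s ≈ 88.46 km/s

Final answer: 88.46 km/s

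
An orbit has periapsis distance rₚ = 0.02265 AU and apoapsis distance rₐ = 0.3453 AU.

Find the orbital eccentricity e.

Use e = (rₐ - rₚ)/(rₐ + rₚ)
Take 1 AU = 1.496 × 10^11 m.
rₚ = 0.02265 AU = 3.38844 × 10^9 m
rₐ = 0.3453 AU = 5.16569 × 10^10 m
rₐ − rₚ = 4.82684 × 10^10 m
rₐ + rₚ = 5.50453 × 10^10 m
e = (rₐ − rₚ)/(rₐ + rₚ) = 0.876885

Final answer: e = 0.8769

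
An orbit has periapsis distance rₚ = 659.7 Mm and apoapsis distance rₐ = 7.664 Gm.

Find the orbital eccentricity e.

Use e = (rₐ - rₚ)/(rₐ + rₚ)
rₚ = 659.7 Mm = 6.597 × 10^8 m
rₐ = 7.664 Gm = 7.664 × 10^9 m
rₐ − rₚ = 7.0043 × 10^9 m
rₐ + rₚ = 8.3237 × 10^9 m
e = (rₐ − rₚ)/(rₐ + rₚ) = 0.841489

Final answer: e = 0.8415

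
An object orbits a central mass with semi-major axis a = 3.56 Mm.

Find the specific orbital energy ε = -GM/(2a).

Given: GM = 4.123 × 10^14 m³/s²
a = 3.56 Mm = 3.56 × 10^6 m
GM = 4.123 × 10^14 m³/s²
2a = 7.12 × 10^6 m
ε = −GM/(2a) = -5.79073 × 10^7 J/kg ≈ -57.91 MJ/kg

Final answer: -57.91 MJ/kg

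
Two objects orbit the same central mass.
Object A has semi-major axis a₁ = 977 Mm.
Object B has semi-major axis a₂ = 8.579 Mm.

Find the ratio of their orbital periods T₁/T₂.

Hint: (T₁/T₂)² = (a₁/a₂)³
a₁ = 977 Mm = 9.77 × 10^8 m
a₂ = 8.579 Mm = 8.579 × 10^6 m
a₁/a₂ = 113.883
T₁/T₂ = (a₁/a₂)^(3/2) = (113.883)^1.5 = 1215.31

Final answer: T₁/T₂ = 1215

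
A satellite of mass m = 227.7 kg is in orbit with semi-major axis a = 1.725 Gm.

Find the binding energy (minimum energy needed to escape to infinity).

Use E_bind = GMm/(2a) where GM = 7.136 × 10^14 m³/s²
a = 1.725 Gm = 1.725 × 10^9 m
GM = 7.136 × 10^14 m³/s²
m = 227.7 kg
GMm = 7.136 × 10^14 × 227.7 = 1.62487 × 10^17 m³·kg/s²
2a = 3.45 × 10^9 m
E_bind = GMm/(2a) = 4.70976 × 10^7 J ≈ 47.1 MJ

Final answer: 47.1 MJ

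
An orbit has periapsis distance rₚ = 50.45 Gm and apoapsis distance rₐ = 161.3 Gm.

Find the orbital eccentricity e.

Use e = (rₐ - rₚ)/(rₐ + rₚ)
rₚ = 50.45 Gm = 5.045 × 10^10 m
rₐ = 161.3 Gm = 1.613 × 10^11 m
rₐ − rₚ = 1.1085 × 10^11 m
rₐ + rₚ = 2.1175 × 10^11 m
e = (rₐ − rₚ)/(rₐ + rₚ) = 0.523495

Final answer: e = 0.5235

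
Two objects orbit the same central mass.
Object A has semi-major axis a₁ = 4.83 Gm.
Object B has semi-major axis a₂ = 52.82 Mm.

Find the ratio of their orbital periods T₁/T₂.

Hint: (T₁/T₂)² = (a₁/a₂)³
a₁ = 4.83 Gm = 4.83 × 10^9 m
a₂ = 52.82 Mm = 5.282 × 10^7 m
a₁/a₂ = 91.4426
T₁/T₂ = (a₁/a₂)^(3/2) = (91.4426)^1.5 = 874.426

Final answer: T₁/T₂ = 874.4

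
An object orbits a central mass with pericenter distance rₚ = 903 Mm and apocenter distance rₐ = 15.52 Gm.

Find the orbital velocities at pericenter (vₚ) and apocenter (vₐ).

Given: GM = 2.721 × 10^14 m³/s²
rₚ = 903 Mm = 9.03 × 10^8 m
rₐ = 15.52 Gm = 1.552 × 10^10 m
GM = 2.721 × 10^14 m³/s²
a = (rₚ + rₐ)/2 = 8.2115 × 10^9 m
Vis-viva: v² = GM (2/r − 1/a)
vₚ² = 2.721 × 10^14 × (2.21484 × 10^-9 − 1.2178 × 10^-10) = 569521 m²/s²
vₚ = 754.666 m/s ≈ 754.7 m/s
vₐ² = 2.721 × 10^14 × (1.28866 × 10^-10 − 1.2178 × 10^-10) = 1927.98 m²/s²
vₐ = 43.9087 m/s ≈ 43.91 m/s

Final answer: vₚ = 754.7 m/s, vₐ = 43.91 m/s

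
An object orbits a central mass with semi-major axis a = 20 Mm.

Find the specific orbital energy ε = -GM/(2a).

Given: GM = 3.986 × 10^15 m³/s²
a = 20 Mm = 2 × 10^7 m
GM = 3.986 × 10^15 m³/s²
2a = 4 × 10^7 m
ε = −GM/(2a) = -9.965 × 10^7 J/kg ≈ -99.65 MJ/kg

Final answer: -99.65 MJ/kg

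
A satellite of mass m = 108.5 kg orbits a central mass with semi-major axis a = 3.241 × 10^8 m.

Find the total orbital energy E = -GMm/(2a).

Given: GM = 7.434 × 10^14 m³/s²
a = 3.241 × 10^8 m
GM = 7.434 × 10^14 m³/s²
2a = 6.482 × 10^8 m
GMm = 7.434 × 10^14 × 108.5 = 8.06589 × 10^16 m³·kg/s²
E = −GMm/(2a) = -1.24435 × 10^8 J ≈ -124.4 MJ

Final answer: -124.4 MJ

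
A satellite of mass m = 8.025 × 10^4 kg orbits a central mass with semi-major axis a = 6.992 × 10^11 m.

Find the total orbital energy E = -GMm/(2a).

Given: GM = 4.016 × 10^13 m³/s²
a = 6.992 × 10^11 m
GM = 4.016 × 10^13 m³/s²
2a = 1.3984 × 10^12 m
GMm = 4.016 × 10^13 × 80250 = 3.22284 × 10^18 m³·kg/s²
E = −GMm/(2a) = -2.30466 × 10^6 J ≈ -2.305 MJ

Final answer: -2.305 MJ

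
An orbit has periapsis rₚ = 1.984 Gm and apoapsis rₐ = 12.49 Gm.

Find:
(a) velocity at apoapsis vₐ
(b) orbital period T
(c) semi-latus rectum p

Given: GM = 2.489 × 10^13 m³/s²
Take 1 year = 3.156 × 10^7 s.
rₚ = 1.984 Gm = 1.984 × 10^9 m
rₐ = 12.49 Gm = 1.249 × 10^10 m
GM = 2.489 × 10^13 m³/s²
a = (rₚ + rₐ)/2 = 7.237 × 10^9 m
e = (rₐ − rₚ)/(rₐ + rₚ) = (1.0506 × 10^10) / (1.4474 × 10^10) = 0.725853
(a) vₐ² = GM (2/rₐ − 1/a) = 2.489 × 10^13 × (1.60128 × 10^-10 − 1.38179 × 10^-10) = 546.318 m²/s²;  vₐ = 23.3734 m/s ≈ 23.37 m/s
(b) a³ = 3.79032 × 10^29 m³;  T = 2π √(a³/GM) = 2π × 1.23403 × 10^8 s = 7.75363 × 10^8 s ≈ 24.57 years
(c) 1 − e² = 0.473137;  p = a(1 − e²) = 7.237 × 10^9 × 0.473137 = 3.42409 × 10^9 m ≈ 3.424 Gm

Final answer:
(a) velocity at apoapsis vₐ = 23.37 m/s
(b) orbital period T = 24.57 years
(c) semi-latus rectum p = 3.424 Gm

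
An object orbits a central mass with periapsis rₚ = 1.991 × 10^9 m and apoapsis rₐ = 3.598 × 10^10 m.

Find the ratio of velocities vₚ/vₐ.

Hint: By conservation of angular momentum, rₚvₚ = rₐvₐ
rₚ = 1.991 × 10^9 m
rₐ = 3.598 × 10^10 m
rₚvₚ = rₐvₐ  ⇒  vₚ/vₐ = rₐ/rₚ
vₚ/vₐ = (3.598 × 10^10) / (1.991 × 10^9) = 18.0713

Final answer: vₚ/vₐ = 18.07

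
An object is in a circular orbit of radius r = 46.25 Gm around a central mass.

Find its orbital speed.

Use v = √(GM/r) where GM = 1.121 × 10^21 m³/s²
r = 46.25 Gm = 4.625 × 10^10 m
GM = 1.121 × 10^21 m³/s²
GM/r = (1.121 × 10^21) / (4.625 × 10^10) = 2.42378 × 10^10 m²/s²
v = √(GM/r) = 155685 m/s ≈ 155.7 km/s

Final answer: 155.7 km/s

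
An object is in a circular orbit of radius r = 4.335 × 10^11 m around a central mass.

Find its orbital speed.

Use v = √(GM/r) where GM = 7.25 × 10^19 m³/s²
r = 4.335 × 10^11 m
GM = 7.25 × 10^19 m³/s²
GM/r = (7.25 × 10^19) / (4.335 × 10^11) = 1.67243 × 10^8 m²/s²
v = √(GM/r) = 12932.3 m/s ≈ 12.93 km/s

Final answer: 12.93 km/s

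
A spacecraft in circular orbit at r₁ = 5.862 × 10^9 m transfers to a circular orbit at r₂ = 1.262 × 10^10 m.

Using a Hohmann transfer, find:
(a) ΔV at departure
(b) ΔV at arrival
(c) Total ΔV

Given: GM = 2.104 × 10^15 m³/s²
r₁ = 5.862 × 10^9 m
r₂ = 1.262 × 10^10 m
GM = 2.104 × 10^15 m³/s²
Transfer ellipse: a_t = (r₁ + r₂)/2 = 9.241 × 10^9 m
Circular speed at r₁: v₁ = √(GM/r₁) = 599.101 m/s
Transfer speed at r₁ (periapsis): v₁ₜ = √(GM(2/r₁ − 1/a_t)) = 700.116 m/s
(a) ΔV₁ = v₁ₜ − v₁ = 101.015 m/s ≈ 101 m/s
Circular speed at r₂: v₂ = √(GM/r₂) = 408.313 m/s
Transfer speed at r₂ (apoapsis): v₂ₜ = √(GM(2/r₂ − 1/a_t)) = 325.205 m/s
(b) ΔV₂ = v₂ − v₂ₜ = 83.1084 m/s ≈ 83.11 m/s
(c) ΔV_total = ΔV₁ + ΔV₂ = 184.124 m/s ≈ 184.1 m/s

Final answer:
(a) ΔV₁ = 101 m/s
(b) ΔV₂ = 83.11 m/s
(c) ΔV_total = 184.1 m/s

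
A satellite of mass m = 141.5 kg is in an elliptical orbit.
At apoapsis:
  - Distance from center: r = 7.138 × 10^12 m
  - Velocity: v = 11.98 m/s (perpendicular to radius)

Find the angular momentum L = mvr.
r = 7.138 × 10^12 m
v = 11.98 m/s
vr = 11.98 × 7.138 × 10^12 = 8.55132 × 10^13 m²/s
L = m × vr = 141.5 × 8.55132 × 10^13 = 1.21001 × 10^16 kg·m²/s ≈ 1.21 × 10^16 kg·m²/s

Final answer: L = 1.21 × 10^16 kg·m²/s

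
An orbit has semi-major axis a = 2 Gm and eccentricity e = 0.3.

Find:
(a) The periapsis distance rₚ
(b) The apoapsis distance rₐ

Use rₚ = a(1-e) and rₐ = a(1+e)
a = 2 Gm = 2 × 10^9 m
e = 0.3:  1 − e = 0.7,  1 + e = 1.3
(a) rₚ = a(1 − e) = 2 × 10^9 m × 0.7 = 1.4 × 10^9 m ≈ 1.4 Gm
(b) rₐ = a(1 + e) = 2 × 10^9 m × 1.3 = 2.6 × 10^9 m ≈ 2.6 Gm

Final answer:
(a) rₚ = 1.4 Gm
(b) rₐ = 2.6 Gm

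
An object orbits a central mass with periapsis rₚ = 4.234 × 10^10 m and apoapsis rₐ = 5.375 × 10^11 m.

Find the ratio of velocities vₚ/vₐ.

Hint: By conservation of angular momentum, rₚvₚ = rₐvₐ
rₚ = 4.234 × 10^10 m
rₐ = 5.375 × 10^11 m
rₚvₚ = rₐvₐ  ⇒  vₚ/vₐ = rₐ/rₚ
vₚ/vₐ = (5.375 × 10^11) / (4.234 × 10^10) = 12.6949

Final answer: vₚ/vₐ = 12.69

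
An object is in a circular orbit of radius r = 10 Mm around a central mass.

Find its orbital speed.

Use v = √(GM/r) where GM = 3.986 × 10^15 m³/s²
r = 10 Mm = 1 × 10^7 m
GM = 3.986 × 10^15 m³/s²
GM/r = (3.986 × 10^15) / (1 × 10^7) = 3.986 × 10^8 m²/s²
v = √(GM/r) = 19965 m/s ≈ 19.96 km/s

Final answer: 19.96 km/s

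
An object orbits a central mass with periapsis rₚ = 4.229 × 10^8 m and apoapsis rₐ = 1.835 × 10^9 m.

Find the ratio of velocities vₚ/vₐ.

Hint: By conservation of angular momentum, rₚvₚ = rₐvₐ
rₚ = 4.229 × 10^8 m
rₐ = 1.835 × 10^9 m
rₚvₚ = rₐvₐ  ⇒  vₚ/vₐ = rₐ/rₚ
vₚ/vₐ = (1.835 × 10^9) / (4.229 × 10^8) = 4.33909

Final answer: vₚ/vₐ = 4.339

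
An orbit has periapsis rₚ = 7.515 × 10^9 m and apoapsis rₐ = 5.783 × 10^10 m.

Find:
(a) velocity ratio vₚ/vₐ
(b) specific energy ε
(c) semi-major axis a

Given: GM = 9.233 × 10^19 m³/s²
rₚ = 7.515 × 10^9 m
rₐ = 5.783 × 10^10 m
GM = 9.233 × 10^19 m³/s²
a = (rₚ + rₐ)/2 = 3.26725 × 10^10 m
e = (rₐ − rₚ)/(rₐ + rₚ) = (5.0315 × 10^10) / (6.5345 × 10^10) = 0.76999
(a) vₚ/vₐ = rₐ/rₚ (angular momentum) = (5.783 × 10^10) / (7.515 × 10^9) = 7.69528 ≈ 7.695
(b) 2a = 6.5345 × 10^10 m;  ε = −GM/(2a) = -1.41296 × 10^9 J/kg ≈ -1.413 GJ/kg
(c) a = 3.26725 × 10^10 m ≈ 3.267 × 10^10 m

Final answer:
(a) velocity ratio vₚ/vₐ = 7.695
(b) specific energy ε = -1.413 GJ/kg
(c) semi-major axis a = 3.267 × 10^10 m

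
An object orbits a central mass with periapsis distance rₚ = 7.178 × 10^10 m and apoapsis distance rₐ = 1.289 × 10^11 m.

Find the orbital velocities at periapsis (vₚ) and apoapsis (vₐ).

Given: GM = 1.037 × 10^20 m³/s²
rₚ = 7.178 × 10^10 m
rₐ = 1.289 × 10^11 m
GM = 1.037 × 10^20 m³/s²
a = (rₚ + rₐ)/2 = 1.0034 × 10^11 m
Vis-viva: v² = GM (2/r − 1/a)
vₚ² = 1.037 × 10^20 × (2.78629 × 10^-11 − 9.96612 × 10^-12) = 1.8559 × 10^9 m²/s²
vₚ = 43080.1 m/s ≈ 43.08 km/s
vₐ² = 1.037 × 10^20 × (1.55159 × 10^-11 − 9.96612 × 10^-12) = 5.75513 × 10^8 m²/s²
vₐ = 23989.9 m/s ≈ 23.99 km/s

Final answer: vₚ = 43.08 km/s, vₐ = 23.99 km/s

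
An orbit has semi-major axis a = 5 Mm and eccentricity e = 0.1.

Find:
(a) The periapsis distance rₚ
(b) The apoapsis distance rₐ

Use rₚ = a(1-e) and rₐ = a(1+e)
a = 5 Mm = 5 × 10^6 m
e = 0.1:  1 − e = 0.9,  1 + e = 1.1
(a) rₚ = a(1 − e) = 5 × 10^6 m × 0.9 = 4.5 × 10^6 m ≈ 4.5 Mm
(b) rₐ = a(1 + e) = 5 × 10^6 m × 1.1 = 5.5 × 10^6 m ≈ 5.5 Mm

Final answer:
(a) rₚ = 4.5 Mm
(b) rₐ = 5.5 Mm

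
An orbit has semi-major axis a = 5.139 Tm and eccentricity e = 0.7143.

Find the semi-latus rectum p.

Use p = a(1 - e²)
a = 5.139 Tm = 5.139 × 10^12 m
e = 0.7143,  e² = 0.510224,  1 − e² = 0.489776
p = a(1 − e²) = 5.139 × 10^12 m × 0.489776 = 2.51696 × 10^12 m ≈ 2.517 Tm

Final answer: p = 2.517 Tm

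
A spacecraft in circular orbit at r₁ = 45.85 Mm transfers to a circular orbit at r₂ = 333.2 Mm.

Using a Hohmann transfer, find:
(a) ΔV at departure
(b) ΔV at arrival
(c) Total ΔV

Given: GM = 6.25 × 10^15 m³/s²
r₁ = 45.85 Mm = 4.585 × 10^7 m
r₂ = 333.2 Mm = 3.332 × 10^8 m
GM = 6.25 × 10^15 m³/s²
Transfer ellipse: a_t = (r₁ + r₂)/2 = 1.89525 × 10^8 m
Circular speed at r₁: v₁ = √(GM/r₁) = 11675.4 m/s
Transfer speed at r₁ (periapsis): v₁ₜ = √(GM(2/r₁ − 1/a_t)) = 15480.7 m/s
(a) ΔV₁ = v₁ₜ − v₁ = 3805.3 m/s ≈ 3.805 km/s
Circular speed at r₂: v₂ = √(GM/r₂) = 4330.99 m/s
Transfer speed at r₂ (apoapsis): v₂ₜ = √(GM(2/r₂ − 1/a_t)) = 2130.22 m/s
(b) ΔV₂ = v₂ − v₂ₜ = 2200.78 m/s ≈ 2.201 km/s
(c) ΔV_total = ΔV₁ + ΔV₂ = 6006.08 m/s ≈ 6.006 km/s

Final answer:
(a) ΔV₁ = 3.805 km/s
(b) ΔV₂ = 2.201 km/s
(c) ΔV_total = 6.006 km/s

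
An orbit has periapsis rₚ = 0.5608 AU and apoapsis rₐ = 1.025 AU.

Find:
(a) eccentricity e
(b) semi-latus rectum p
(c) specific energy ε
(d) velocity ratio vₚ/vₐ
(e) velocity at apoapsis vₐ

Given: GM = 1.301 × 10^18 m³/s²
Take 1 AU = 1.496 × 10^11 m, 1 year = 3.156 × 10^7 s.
rₚ = 0.5608 AU = 8.38957 × 10^10 m
rₐ = 1.025 AU = 1.5334 × 10^11 m
GM = 1.301 × 10^18 m³/s²
a = (rₚ + rₐ)/2 = 1.18618 × 10^11 m
e = (rₐ − rₚ)/(rₐ + rₚ) = (6.94443 × 10^10) / (2.37236 × 10^11) = 0.292723
(a) e = 0.292723 ≈ 0.2927
(b) 1 − e² = 0.914313;  p = a(1 − e²) = 1.18618 × 10^11 × 0.914313 = 1.08454 × 10^11 m ≈ 0.725 AU
(c) 2a = 2.37236 × 10^11 m;  ε = −GM/(2a) = -5.484 × 10^6 J/kg ≈ -5.484 MJ/kg
(d) vₚ/vₐ = rₐ/rₚ (angular momentum) = (1.5334 × 10^11) / (8.38957 × 10^10) = 1.82775 ≈ 1.828
(e) vₐ² = GM (2/rₐ − 1/a) = 1.301 × 10^18 × (1.30429 × 10^-11 − 8.43044 × 10^-12) = 6.00083 × 10^6 m²/s²;  vₐ = 2449.66 m/s ≈ 0.5168 AU/year

Final answer:
(a) eccentricity e = 0.2927
(b) semi-latus rectum p = 0.725 AU
(c) specific energy ε = -5.484 MJ/kg
(d) velocity ratio vₚ/vₐ = 1.828
(e) velocity at apoapsis vₐ = 0.5168 AU/year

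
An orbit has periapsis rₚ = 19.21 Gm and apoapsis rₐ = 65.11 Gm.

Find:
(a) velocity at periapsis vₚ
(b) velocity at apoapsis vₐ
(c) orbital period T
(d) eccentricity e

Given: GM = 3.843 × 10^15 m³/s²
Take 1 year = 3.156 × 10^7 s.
rₚ = 19.21 Gm = 1.921 × 10^10 m
rₐ = 65.11 Gm = 6.511 × 10^10 m
GM = 3.843 × 10^15 m³/s²
a = (rₚ + rₐ)/2 = 4.216 × 10^10 m
e = (rₐ − rₚ)/(rₐ + rₚ) = (4.59 × 10^10) / (8.432 × 10^10) = 0.544355
(a) vₚ² = GM (2/rₚ − 1/a) = 3.843 × 10^15 × (1.04112 × 10^-10 − 2.37192 × 10^-11) = 308951 m²/s²;  vₚ = 555.834 m/s ≈ 555.8 m/s
(b) vₐ² = GM (2/rₐ − 1/a) = 3.843 × 10^15 × (3.07172 × 10^-11 − 2.37192 × 10^-11) = 26893.6 m²/s²;  vₐ = 163.993 m/s ≈ 164 m/s
(c) a³ = 7.49379 × 10^31 m³;  T = 2π √(a³/GM) = 2π × 1.39642 × 10^8 s = 8.77396 × 10^8 s ≈ 27.8 years
(d) e = 0.544355 ≈ 0.5444

Final answer:
(a) velocity at periapsis vₚ = 555.8 m/s
(b) velocity at apoapsis vₐ = 164 m/s
(c) orbital period T = 27.8 years
(d) eccentricity e = 0.5444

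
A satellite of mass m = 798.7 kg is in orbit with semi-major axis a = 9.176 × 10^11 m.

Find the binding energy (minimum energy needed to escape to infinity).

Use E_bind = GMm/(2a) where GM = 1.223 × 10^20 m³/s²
a = 9.176 × 10^11 m
GM = 1.223 × 10^20 m³/s²
m = 798.7 kg
GMm = 1.223 × 10^20 × 798.7 = 9.7681 × 10^22 m³·kg/s²
2a = 1.8352 × 10^12 m
E_bind = GMm/(2a) = 5.32264 × 10^10 J ≈ 53.23 GJ

Final answer: 53.23 GJ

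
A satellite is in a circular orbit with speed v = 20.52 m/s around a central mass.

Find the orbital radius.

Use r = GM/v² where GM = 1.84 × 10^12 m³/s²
v = 20.52 m/s
GM = 1.84 × 10^12 m³/s²
v² = 421.07 m²/s²
r = GM/v² = (1.84 × 10^12) / 421.07 = 4.36982 × 10^9 m ≈ 4.37 × 10^9 m

Final answer: 4.37 × 10^9 m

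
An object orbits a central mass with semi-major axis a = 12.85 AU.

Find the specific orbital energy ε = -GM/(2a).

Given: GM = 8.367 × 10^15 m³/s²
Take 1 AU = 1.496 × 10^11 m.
a = 12.85 AU = 1.92236 × 10^12 m
GM = 8.367 × 10^15 m³/s²
2a = 3.84472 × 10^12 m
ε = −GM/(2a) = -2176.23 J/kg ≈ -2.176 kJ/kg

Final answer: -2.176 kJ/kg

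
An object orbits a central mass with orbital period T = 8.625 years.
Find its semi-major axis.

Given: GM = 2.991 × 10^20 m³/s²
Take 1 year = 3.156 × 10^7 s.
T = 8.625 years = 2.72205 × 10^8 s
GM = 2.991 × 10^20 m³/s²
Kepler's third law: a³ = GM T² / (4π²)
T² = 7.40956 × 10^16 s²
a³ = (2.991 × 10^20) × (7.40956 × 10^16) / (4π²) = 5.6137 × 10^35 m³
a = (a³)^(1/3) = 8.24928 × 10^11 m ≈ 8.249 × 10^11 m

Final answer: 8.249 × 10^11 m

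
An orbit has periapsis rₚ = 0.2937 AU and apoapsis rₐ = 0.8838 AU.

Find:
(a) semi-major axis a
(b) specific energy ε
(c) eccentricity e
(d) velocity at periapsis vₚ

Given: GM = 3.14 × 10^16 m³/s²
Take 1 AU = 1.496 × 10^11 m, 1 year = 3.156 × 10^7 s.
rₚ = 0.2937 AU = 4.39375 × 10^10 m
rₐ = 0.8838 AU = 1.32216 × 10^11 m
GM = 3.14 × 10^16 m³/s²
a = (rₚ + rₐ)/2 = 8.8077 × 10^10 m
e = (rₐ − rₚ)/(rₐ + rₚ) = (8.8279 × 10^10) / (1.76154 × 10^11) = 0.501146
(a) a = 8.8077 × 10^10 m ≈ 0.5887 AU
(b) 2a = 1.76154 × 10^11 m;  ε = −GM/(2a) = -178253 J/kg ≈ -178.3 kJ/kg
(c) e = 0.501146 ≈ 0.5011
(d) vₚ² = GM (2/rₚ − 1/a) = 3.14 × 10^16 × (4.55192 × 10^-11 − 1.13537 × 10^-11) = 1.0728 × 10^6 m²/s²;  vₚ = 1035.76 m/s ≈ 0.2185 AU/year

Final answer:
(a) semi-major axis a = 0.5887 AU
(b) specific energy ε = -178.3 kJ/kg
(c) eccentricity e = 0.5011
(d) velocity at periapsis vₚ = 0.2185 AU/year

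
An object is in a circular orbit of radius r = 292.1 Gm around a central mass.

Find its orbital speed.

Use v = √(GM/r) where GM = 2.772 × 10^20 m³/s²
r = 292.1 Gm = 2.921 × 10^11 m
GM = 2.772 × 10^20 m³/s²
GM/r = (2.772 × 10^20) / (2.921 × 10^11) = 9.4899 × 10^8 m²/s²
v = √(GM/r) = 30805.7 m/s ≈ 30.81 km/s

Final answer: 30.81 km/s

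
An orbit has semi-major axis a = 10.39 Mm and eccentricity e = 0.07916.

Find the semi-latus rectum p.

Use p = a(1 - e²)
a = 10.39 Mm = 1.039 × 10^7 m
e = 0.07916,  e² = 0.00626631,  1 − e² = 0.993734
p = a(1 − e²) = 1.039 × 10^7 m × 0.993734 = 1.03249 × 10^7 m ≈ 10.32 Mm

Final answer: p = 10.32 Mm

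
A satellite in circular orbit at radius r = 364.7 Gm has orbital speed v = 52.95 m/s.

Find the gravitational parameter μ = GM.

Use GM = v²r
r = 364.7 Gm = 3.647 × 10^11 m
v = 52.95 m/s
v² = 2803.7 m²/s²
GM = v²r = 2803.7 × 3.647 × 10^11 = 1.02251 × 10^15 m³/s²
GM ≈ 1.023 × 10^15 m³/s²

Final answer: GM = 1.023 × 10^15 m³/s²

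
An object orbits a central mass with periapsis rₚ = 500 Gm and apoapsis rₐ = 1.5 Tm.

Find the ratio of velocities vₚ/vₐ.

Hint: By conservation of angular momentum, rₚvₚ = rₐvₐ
rₚ = 500 Gm = 5 × 10^11 m
rₐ = 1.5 Tm = 1.5 × 10^12 m
rₚvₚ = rₐvₐ  ⇒  vₚ/vₐ = rₐ/rₚ
vₚ/vₐ = (1.5 × 10^12) / (5 × 10^11) = 3

Final answer: vₚ/vₐ = 3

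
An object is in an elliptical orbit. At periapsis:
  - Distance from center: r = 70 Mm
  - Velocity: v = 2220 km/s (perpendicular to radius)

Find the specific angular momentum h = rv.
r = 70 Mm = 7 × 10^7 m
v = 2220 km/s = 2.22 × 10^6 m/s
h = rv = 7 × 10^7 × 2.22 × 10^6 = 1.554 × 10^14 m²/s ≈ 1.554 × 10^14 m²/s

Final answer: h = 1.554 × 10^14 m²/s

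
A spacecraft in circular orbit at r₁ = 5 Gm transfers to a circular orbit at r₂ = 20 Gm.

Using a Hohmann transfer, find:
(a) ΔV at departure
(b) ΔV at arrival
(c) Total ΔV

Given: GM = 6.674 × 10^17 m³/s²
r₁ = 5 Gm = 5 × 10^9 m
r₂ = 20 Gm = 2 × 10^10 m
GM = 6.674 × 10^17 m³/s²
Transfer ellipse: a_t = (r₁ + r₂)/2 = 1.25 × 10^10 m
Circular speed at r₁: v₁ = √(GM/r₁) = 11553.4 m/s
Transfer speed at r₁ (periapsis): v₁ₜ = √(GM(2/r₁ − 1/a_t)) = 14614 m/s
(a) ΔV₁ = v₁ₜ − v₁ = 3060.61 m/s ≈ 3.061 km/s
Circular speed at r₂: v₂ = √(GM/r₂) = 5776.68 m/s
Transfer speed at r₂ (apoapsis): v₂ₜ = √(GM(2/r₂ − 1/a_t)) = 3653.49 m/s
(b) ΔV₂ = v₂ − v₂ₜ = 2123.19 m/s ≈ 2.123 km/s
(c) ΔV_total = ΔV₁ + ΔV₂ = 5183.8 m/s ≈ 5.184 km/s

Final answer:
(a) ΔV₁ = 3.061 km/s
(b) ΔV₂ = 2.123 km/s
(c) ΔV_total = 5.184 km/s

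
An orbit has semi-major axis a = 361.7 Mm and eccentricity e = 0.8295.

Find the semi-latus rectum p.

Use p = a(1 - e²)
a = 361.7 Mm = 3.617 × 10^8 m
e = 0.8295,  e² = 0.68807,  1 − e² = 0.31193
p = a(1 − e²) = 3.617 × 10^8 m × 0.31193 = 1.12825 × 10^8 m ≈ 112.8 Mm

Final answer: p = 112.8 Mm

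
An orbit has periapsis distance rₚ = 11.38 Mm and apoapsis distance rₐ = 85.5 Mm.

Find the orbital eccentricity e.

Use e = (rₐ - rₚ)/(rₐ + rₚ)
rₚ = 11.38 Mm = 1.138 × 10^7 m
rₐ = 85.5 Mm = 8.55 × 10^7 m
rₐ − rₚ = 7.412 × 10^7 m
rₐ + rₚ = 9.688 × 10^7 m
e = (rₐ − rₚ)/(rₐ + rₚ) = 0.76507

Final answer: e = 0.7651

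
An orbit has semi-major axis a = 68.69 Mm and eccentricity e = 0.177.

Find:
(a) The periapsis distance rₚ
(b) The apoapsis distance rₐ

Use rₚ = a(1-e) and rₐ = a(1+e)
a = 68.69 Mm = 6.869 × 10^7 m
e = 0.177:  1 − e = 0.823,  1 + e = 1.177
(a) rₚ = a(1 − e) = 6.869 × 10^7 m × 0.823 = 5.65319 × 10^7 m ≈ 56.53 Mm
(b) rₐ = a(1 + e) = 6.869 × 10^7 m × 1.177 = 8.08481 × 10^7 m ≈ 80.85 Mm

Final answer:
(a) rₚ = 56.53 Mm
(b) rₐ = 80.85 Mm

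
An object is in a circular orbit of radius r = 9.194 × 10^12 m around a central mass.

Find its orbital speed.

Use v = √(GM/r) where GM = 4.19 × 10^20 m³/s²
r = 9.194 × 10^12 m
GM = 4.19 × 10^20 m³/s²
GM/r = (4.19 × 10^20) / (9.194 × 10^12) = 4.55732 × 10^7 m²/s²
v = √(GM/r) = 6750.79 m/s ≈ 6.751 km/s

Final answer: 6.751 km/s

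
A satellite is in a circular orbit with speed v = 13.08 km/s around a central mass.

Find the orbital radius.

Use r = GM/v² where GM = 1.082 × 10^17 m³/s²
v = 13.08 km/s = 13080 m/s
GM = 1.082 × 10^17 m³/s²
v² = 1.71086 × 10^8 m²/s²
r = GM/v² = (1.082 × 10^17) / (1.71086 × 10^8) = 6.32429 × 10^8 m ≈ 6.324 × 10^8 m

Final answer: 6.324 × 10^8 m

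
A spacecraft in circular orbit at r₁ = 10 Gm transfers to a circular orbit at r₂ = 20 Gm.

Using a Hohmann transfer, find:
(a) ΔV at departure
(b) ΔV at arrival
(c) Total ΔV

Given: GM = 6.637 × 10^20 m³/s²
r₁ = 10 Gm = 1 × 10^10 m
r₂ = 20 Gm = 2 × 10^10 m
GM = 6.637 × 10^20 m³/s²
Transfer ellipse: a_t = (r₁ + r₂)/2 = 1.5 × 10^10 m
Circular speed at r₁: v₁ = √(GM/r₁) = 257624 m/s
Transfer speed at r₁ (periapsis): v₁ₜ = √(GM(2/r₁ − 1/a_t)) = 297478 m/s
(a) ΔV₁ = v₁ₜ − v₁ = 39854.5 m/s ≈ 39.85 km/s
Circular speed at r₂: v₂ = √(GM/r₂) = 182168 m/s
Transfer speed at r₂ (apoapsis): v₂ₜ = √(GM(2/r₂ − 1/a_t)) = 148739 m/s
(b) ΔV₂ = v₂ − v₂ₜ = 33428.4 m/s ≈ 33.43 km/s
(c) ΔV_total = ΔV₁ + ΔV₂ = 73282.9 m/s ≈ 73.28 km/s

Final answer:
(a) ΔV₁ = 39.85 km/s
(b) ΔV₂ = 33.43 km/s
(c) ΔV_total = 73.28 km/s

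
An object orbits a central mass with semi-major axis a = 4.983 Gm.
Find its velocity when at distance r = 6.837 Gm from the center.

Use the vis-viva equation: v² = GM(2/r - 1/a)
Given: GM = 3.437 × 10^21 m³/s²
a = 4.983 Gm = 4.983 × 10^9 m
r = 6.837 Gm = 6.837 × 10^9 m
GM = 3.437 × 10^21 m³/s²
2/r − 1/a = 2.92526 × 10^-10 − 2.00682 × 10^-10 = 9.18436 × 10^-11 m⁻¹
v² = GM (2/r − 1/a) = 3.15667 × 10^11 m²/s²
v = 561842 m/s ≈ 561.8 km/s

Final answer: 561.8 km/s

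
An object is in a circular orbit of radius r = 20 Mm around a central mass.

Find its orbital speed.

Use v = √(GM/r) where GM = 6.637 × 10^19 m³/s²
r = 20 Mm = 2 × 10^7 m
GM = 6.637 × 10^19 m³/s²
GM/r = (6.637 × 10^19) / (2 × 10^7) = 3.3185 × 10^12 m²/s²
v = √(GM/r) = 1.82168 × 10^6 m/s ≈ 1822 km/s

Final answer: 1822 km/s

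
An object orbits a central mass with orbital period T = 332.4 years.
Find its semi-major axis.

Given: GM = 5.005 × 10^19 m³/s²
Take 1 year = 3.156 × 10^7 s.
T = 332.4 years = 1.04905 × 10^10 s
GM = 5.005 × 10^19 m³/s²
Kepler's third law: a³ = GM T² / (4π²)
T² = 1.10052 × 10^20 s²
a³ = (5.005 × 10^19) × (1.10052 × 10^20) / (4π²) = 1.39521 × 10^38 m³
a = (a³)^(1/3) = 5.18657 × 10^12 m ≈ 5.187 × 10^12 m

Final answer: 5.187 × 10^12 m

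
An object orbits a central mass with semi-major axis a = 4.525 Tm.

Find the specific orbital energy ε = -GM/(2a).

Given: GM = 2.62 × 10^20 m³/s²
a = 4.525 Tm = 4.525 × 10^12 m
GM = 2.62 × 10^20 m³/s²
2a = 9.05 × 10^12 m
ε = −GM/(2a) = -2.89503 × 10^7 J/kg ≈ -28.95 MJ/kg

Final answer: -28.95 MJ/kg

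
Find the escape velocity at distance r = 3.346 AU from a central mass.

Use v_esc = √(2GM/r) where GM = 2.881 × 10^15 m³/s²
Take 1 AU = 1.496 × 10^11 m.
r = 3.346 AU = 5.00562 × 10^11 m
GM = 2.881 × 10^15 m³/s²
2GM/r = 2 × (2.881 × 10^15) / (5.00562 × 10^11) = 11511.1 m²/s²
v_esc = √(2GM/r) = 107.29 m/s ≈ 107.3 m/s

Final answer: 107.3 m/s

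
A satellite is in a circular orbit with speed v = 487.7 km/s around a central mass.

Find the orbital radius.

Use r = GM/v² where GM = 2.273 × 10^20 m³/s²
v = 487.7 km/s = 487700 m/s
GM = 2.273 × 10^20 m³/s²
v² = 2.37851 × 10^11 m²/s²
r = GM/v² = (2.273 × 10^20) / (2.37851 × 10^11) = 9.55639 × 10^8 m ≈ 9.556 × 10^8 m

Final answer: 9.556 × 10^8 m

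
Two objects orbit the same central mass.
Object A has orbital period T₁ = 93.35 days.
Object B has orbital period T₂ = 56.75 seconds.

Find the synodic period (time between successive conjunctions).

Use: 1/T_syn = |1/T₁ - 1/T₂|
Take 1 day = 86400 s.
T₁ = 93.35 days = 8.06544 × 10^6 s
T₂ = 56.75 seconds
1/T₁ = 1.23986 × 10^-7 s⁻¹
1/T₂ = 0.0176211 s⁻¹
|1/T₁ − 1/T₂| = 0.017621 s⁻¹
T_syn = 1 / |1/T₁ − 1/T₂| = 56.7504 s ≈ 56.75 seconds

Final answer: T_syn = 56.75 seconds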